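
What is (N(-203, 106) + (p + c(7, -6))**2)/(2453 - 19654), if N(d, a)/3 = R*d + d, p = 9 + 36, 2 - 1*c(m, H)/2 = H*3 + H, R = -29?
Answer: -26461/17201 ≈ -1.5383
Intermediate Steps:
c(m, H) = 4 - 8*H (c(m, H) = 4 - 2*(H*3 + H) = 4 - 2*(3*H + H) = 4 - 8*H)
p = 45
N(d, a) = -84*d (N(d, a) = 3*(-29*d + d) = 3*(-28*d) = -84*d)
(N(-203, 106) + (p + c(7, -6))**2)/(2453 - 19654) = (-84*(-203) + (45 + (4 - 8*(-6)))**2)/(2453 - 19654) = (17052 + (45 + (4 + 48))**2)/(-17201) = (17052 + (45 + 52)**2)*(-1/17201) = (17052 + 97**2)*(-1/17201) = (17052 + 9409)*(-1/17201) = 26461*(-1/17201) = -26461/17201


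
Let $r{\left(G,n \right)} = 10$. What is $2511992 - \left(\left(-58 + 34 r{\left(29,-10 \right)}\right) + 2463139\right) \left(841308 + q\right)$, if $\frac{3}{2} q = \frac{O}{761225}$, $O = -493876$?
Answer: $- \frac{4732898664066094708}{2283675} \approx -2.0725 \cdot 10^{12}$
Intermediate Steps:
$q = - \frac{987752}{2283675}$ ($q = \frac{2 \left(- \frac{493876}{761225}\right)}{3} = \frac{2 \left(\left(-493876\right) \frac{1}{761225}\right)}{3} = \frac{2}{3} \left(- \frac{493876}{761225}\right) = - \frac{987752}{2283675} \approx -0.43253$)
$2511992 - \left(\left(-58 + 34 r{\left(29,-10 \right)}\right) + 2463139\right) \left(841308 + q\right) = 2511992 - \left(\left(-58 + 34 \cdot 10\right) + 2463139\right) \left(841308 - \frac{987752}{2283675}\right) = 2511992 - \left(\left(-58 + 340\right) + 2463139\right) \frac{1921273059148}{2283675} = 2511992 - \left(282 + 2463139\right) \frac{1921273059148}{2283675} = 2511992 - 2463421 \cdot \frac{1921273059148}{2283675} = 2511992 - \frac{4732904400639425308}{2283675} = - \frac{4732898664066094708}{2283675}$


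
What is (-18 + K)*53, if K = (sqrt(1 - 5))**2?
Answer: -1166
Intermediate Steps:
K = -4 (K = (sqrt(-4))**2 = (2*I)**2 = -4)
(-18 + K)*53 = (-18 - 4)*53 = -22*53 = -1166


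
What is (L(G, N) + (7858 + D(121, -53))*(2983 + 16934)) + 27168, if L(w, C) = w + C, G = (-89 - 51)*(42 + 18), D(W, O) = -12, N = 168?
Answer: 156287718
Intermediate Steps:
G = -8400 (G = -140*60 = -8400)
L(w, C) = C + w
(L(G, N) + (7858 + D(121, -53))*(2983 + 16934)) + 27168 = ((168 - 8400) + (7858 - 12)*(2983 + 16934)) + 27168 = (-8232 + 7846*19917) + 27168 = (-8232 + 156268782) + 27168 = 156260550 + 27168 = 156287718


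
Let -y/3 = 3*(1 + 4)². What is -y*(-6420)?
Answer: -1444500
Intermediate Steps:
y = -225 (y = -9*(1 + 4)² = -9*5² = -9*25 = -3*75 = -225)
-y*(-6420) = -(-225)*(-6420) = -1*1444500 = -1444500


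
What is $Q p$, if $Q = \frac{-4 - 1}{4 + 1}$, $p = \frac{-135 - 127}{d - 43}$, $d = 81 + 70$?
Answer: $\frac{131}{54} \approx 2.4259$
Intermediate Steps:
$d = 151$
$p = - \frac{131}{54}$ ($p = \frac{-135 - 127}{151 - 43} = - \frac{262}{108} = \left(-262\right) \frac{1}{108} = - \frac{131}{54} \approx -2.4259$)
$Q = -1$ ($Q = - \frac{5}{5} = \left(-5\right) \frac{1}{5} = -1$)
$Q p = \left(-1\right) \left(- \frac{131}{54}\right) = \frac{131}{54}$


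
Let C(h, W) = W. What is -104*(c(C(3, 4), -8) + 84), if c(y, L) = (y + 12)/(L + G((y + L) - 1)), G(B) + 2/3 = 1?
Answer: -195936/23 ≈ -8519.0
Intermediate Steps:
G(B) = 1/3 (G(B) = -2/3 + 1 = 1/3)
c(y, L) = (12 + y)/(1/3 + L) (c(y, L) = (y + 12)/(L + 1/3) = (12 + y)/(1/3 + L))
-104*(c(C(3, 4), -8) + 84) = -104*(3*(12 + 4)/(1 + 3*(-8)) + 84) = -104*(3*16/(1 - 24) + 84) = -104*(3*16/(-23) + 84) = -104*(3*(-1/23)*16 + 84) = -104*(-48/23 + 84) = -104*1884/23 = -195936/23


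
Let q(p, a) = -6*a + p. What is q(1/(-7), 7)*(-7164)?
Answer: 2113380/7 ≈ 3.0191e+5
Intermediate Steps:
q(p, a) = p - 6*a
q(1/(-7), 7)*(-7164) = (1/(-7) - 6*7)*(-7164) = (-1/7 - 42)*(-7164) = -295/7*(-7164) = 2113380/7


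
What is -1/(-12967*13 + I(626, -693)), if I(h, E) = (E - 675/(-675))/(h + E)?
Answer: 67/11293565 ≈ 5.9326e-6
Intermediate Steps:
I(h, E) = (1 + E)/(E + h) (I(h, E) = (E - 675*(-1/675))/(E + h) = (E + 1)/(E + h) = (1 + E)/(E + h))
-1/(-12967*13 + I(626, -693)) = -1/(-12967*13 + (1 - 693)/(-693 + 626)) = -1/(-168571 - 692/(-67)) = -1/(-168571 - 1/67*(-692)) = -1/(-168571 + 692/67) = -1/(-11293565/67) = -1*(-67/11293565) = 67/11293565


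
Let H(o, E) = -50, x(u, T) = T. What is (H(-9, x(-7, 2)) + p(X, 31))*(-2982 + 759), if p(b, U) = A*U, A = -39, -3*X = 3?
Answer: 2798757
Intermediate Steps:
X = -1 (X = -⅓*3 = -1)
p(b, U) = -39*U
(H(-9, x(-7, 2)) + p(X, 31))*(-2982 + 759) = (-50 - 39*31)*(-2982 + 759) = (-50 - 1209)*(-2223) = -1259*(-2223) = 2798757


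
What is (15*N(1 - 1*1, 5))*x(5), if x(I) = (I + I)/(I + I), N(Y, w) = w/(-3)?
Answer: -25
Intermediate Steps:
N(Y, w) = -w/3 (N(Y, w) = w*(-⅓) = -w/3)
x(I) = 1 (x(I) = (2*I)/((2*I)) = (2*I)*(1/(2*I)) = 1)
(15*N(1 - 1*1, 5))*x(5) = (15*(-⅓*5))*1 = (15*(-5/3))*1 = -25*1 = -25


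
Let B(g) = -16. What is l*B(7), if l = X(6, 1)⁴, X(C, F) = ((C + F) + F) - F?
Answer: -38416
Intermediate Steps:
X(C, F) = C + F (X(C, F) = (C + 2*F) - F = C + F)
l = 2401 (l = (6 + 1)⁴ = 7⁴ = 2401)
l*B(7) = 2401*(-16) = -38416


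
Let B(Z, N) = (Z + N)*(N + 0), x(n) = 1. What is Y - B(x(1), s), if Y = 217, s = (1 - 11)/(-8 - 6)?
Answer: 10573/49 ≈ 215.78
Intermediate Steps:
s = 5/7 (s = -10/(-14) = -10*(-1/14) = 5/7 ≈ 0.71429)
B(Z, N) = N*(N + Z) (B(Z, N) = (N + Z)*N = N*(N + Z))
Y - B(x(1), s) = 217 - 5*(5/7 + 1)/7 = 217 - 5*12/(7*7) = 217 - 1*60/49 = 217 - 60/49 = 10573/49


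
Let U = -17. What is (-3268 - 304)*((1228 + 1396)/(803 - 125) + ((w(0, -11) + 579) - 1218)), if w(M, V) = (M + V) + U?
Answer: 802989172/339 ≈ 2.3687e+6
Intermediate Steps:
w(M, V) = -17 + M + V (w(M, V) = (M + V) - 17 = -17 + M + V)
(-3268 - 304)*((1228 + 1396)/(803 - 125) + ((w(0, -11) + 579) - 1218)) = (-3268 - 304)*((1228 + 1396)/(803 - 125) + (((-17 + 0 - 11) + 579) - 1218)) = -3572*(2624/678 + ((-28 + 579) - 1218)) = -3572*(2624*(1/678) + (551 - 1218)) = -3572*(1312/339 - 667) = -3572*(-224801/339) = 802989172/339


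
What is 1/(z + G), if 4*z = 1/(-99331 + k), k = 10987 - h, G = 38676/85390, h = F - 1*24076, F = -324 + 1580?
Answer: 11190188720/5068369753 ≈ 2.2078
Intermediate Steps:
F = 1256
h = -22820 (h = 1256 - 1*24076 = 1256 - 24076 = -22820)
G = 19338/42695 (G = 38676*(1/85390) = 19338/42695 ≈ 0.45293)
k = 33807 (k = 10987 - 1*(-22820) = 10987 + 22820 = 33807)
z = -1/262096 (z = 1/(4*(-99331 + 33807)) = (¼)/(-65524) = (¼)*(-1/65524) = -1/262096 ≈ -3.8154e-6)
1/(z + G) = 1/(-1/262096 + 19338/42695) = 1/(5068369753/11190188720) = 11190188720/5068369753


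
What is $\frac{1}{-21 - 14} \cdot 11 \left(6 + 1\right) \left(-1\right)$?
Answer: $\frac{11}{5} \approx 2.2$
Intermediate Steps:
$\frac{1}{-21 - 14} \cdot 11 \left(6 + 1\right) \left(-1\right) = \frac{1}{-35} \cdot 11 \cdot 7 \left(-1\right) = \left(- \frac{1}{35}\right) 11 \left(-7\right) = \left(- \frac{11}{35}\right) \left(-7\right) = \frac{11}{5}$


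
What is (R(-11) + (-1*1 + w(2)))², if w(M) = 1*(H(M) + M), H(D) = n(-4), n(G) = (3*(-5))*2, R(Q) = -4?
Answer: 1089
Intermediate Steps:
n(G) = -30 (n(G) = -15*2 = -30)
H(D) = -30
w(M) = -30 + M (w(M) = 1*(-30 + M) = -30 + M)
(R(-11) + (-1*1 + w(2)))² = (-4 + (-1*1 + (-30 + 2)))² = (-4 + (-1 - 28))² = (-4 - 29)² = (-33)² = 1089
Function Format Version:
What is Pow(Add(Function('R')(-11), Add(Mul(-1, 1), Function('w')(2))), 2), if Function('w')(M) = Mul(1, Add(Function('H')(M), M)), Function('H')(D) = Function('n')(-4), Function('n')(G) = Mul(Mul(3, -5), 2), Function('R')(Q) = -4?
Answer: 1089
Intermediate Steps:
Function('n')(G) = -30 (Function('n')(G) = Mul(-15, 2) = -30)
Function('H')(D) = -30
Function('w')(M) = Add(-30, M) (Function('w')(M) = Mul(1, Add(-30, M)) = Add(-30, M))
Pow(Add(Function('R')(-11), Add(Mul(-1, 1), Function('w')(2))), 2) = Pow(Add(-4, Add(Mul(-1, 1), Add(-30, 2))), 2) = Pow(Add(-4, Add(-1, -28)), 2) = Pow(Add(-4, -29), 2) = Pow(-33, 2) = 1089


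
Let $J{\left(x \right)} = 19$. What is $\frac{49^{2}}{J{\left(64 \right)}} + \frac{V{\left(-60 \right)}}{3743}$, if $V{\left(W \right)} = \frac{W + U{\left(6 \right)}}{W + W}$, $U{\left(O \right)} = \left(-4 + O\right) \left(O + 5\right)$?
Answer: $\frac{28379839}{224580} \approx 126.37$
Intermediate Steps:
$U{\left(O \right)} = \left(-4 + O\right) \left(5 + O\right)$
$V{\left(W \right)} = \frac{22 + W}{2 W}$ ($V{\left(W \right)} = \frac{W + \left(-20 + 6 + 6^{2}\right)}{W + W} = \frac{W + \left(-20 + 6 + 36\right)}{2 W} = \left(W + 22\right) \frac{1}{2 W} = \left(22 + W\right) \frac{1}{2 W} = \frac{22 + W}{2 W}$)
$\frac{49^{2}}{J{\left(64 \right)}} + \frac{V{\left(-60 \right)}}{3743} = \frac{49^{2}}{19} + \frac{\frac{1}{2} \frac{1}{-60} \left(22 - 60\right)}{3743} = 2401 \cdot \frac{1}{19} + \frac{1}{2} \left(- \frac{1}{60}\right) \left(-38\right) \frac{1}{3743} = \frac{2401}{19} + \frac{19}{60} \cdot \frac{1}{3743} = \frac{2401}{19} + \frac{1}{11820} = \frac{28379839}{224580}$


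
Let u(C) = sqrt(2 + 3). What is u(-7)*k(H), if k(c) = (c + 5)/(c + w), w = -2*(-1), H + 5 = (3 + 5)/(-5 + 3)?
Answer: 4*sqrt(5)/7 ≈ 1.2778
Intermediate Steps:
H = -9 (H = -5 + (3 + 5)/(-5 + 3) = -5 + 8/(-2) = -5 + 8*(-1/2) = -5 - 4 = -9)
w = 2
u(C) = sqrt(5)
k(c) = (5 + c)/(2 + c) (k(c) = (c + 5)/(c + 2) = (5 + c)/(2 + c))
u(-7)*k(H) = sqrt(5)*((5 - 9)/(2 - 9)) = sqrt(5)*(-4/(-7)) = sqrt(5)*(-1/7*(-4)) = sqrt(5)*(4/7) = 4*sqrt(5)/7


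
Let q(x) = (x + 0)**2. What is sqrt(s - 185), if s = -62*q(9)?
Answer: I*sqrt(5207) ≈ 72.16*I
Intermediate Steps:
q(x) = x**2
s = -5022 (s = -62*9**2 = -62*81 = -5022)
sqrt(s - 185) = sqrt(-5022 - 185) = sqrt(-5207) = I*sqrt(5207)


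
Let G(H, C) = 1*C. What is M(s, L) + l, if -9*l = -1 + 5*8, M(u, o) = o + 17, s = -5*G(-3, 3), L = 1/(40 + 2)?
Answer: 533/42 ≈ 12.690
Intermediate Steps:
G(H, C) = C
L = 1/42 ≈ 0.023810
s = -15 (s = -5*3 = -15)
M(u, o) = 17 + o
l = -13/3 (l = -(-1 + 5*8)/9 = -(-1 + 40)/9 = -⅑*39 = -13/3 ≈ -4.3333)
M(s, L) + l = (17 + 1/42) - 13/3 = 715/42 - 13/3 = 533/42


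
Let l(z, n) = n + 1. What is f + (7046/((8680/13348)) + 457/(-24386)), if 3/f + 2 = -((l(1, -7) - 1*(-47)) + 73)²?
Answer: 931590819818622/85977903095 ≈ 10835.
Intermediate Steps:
l(z, n) = 1 + n
f = -3/12998 (f = 3/(-2 - (((1 - 7) - 1*(-47)) + 73)²) = 3/(-2 - ((-6 + 47) + 73)²) = 3/(-2 - (41 + 73)²) = 3/(-2 - 1*114²) = 3/(-2 - 1*12996) = 3/(-2 - 12996) = 3/(-12998) = 3*(-1/12998) = -3/12998 ≈ -0.00023080)
f + (7046/((8680/13348)) + 457/(-24386)) = -3/12998 + (7046/((8680/13348)) + 457/(-24386)) = -3/12998 + (7046/((8680*(1/13348))) + 457*(-1/24386)) = -3/12998 + (7046/(2170/3337) - 457/24386) = -3/12998 + (7046*(3337/2170) - 457/24386) = -3/12998 + (11756251/1085 - 457/24386) = -3/12998 + 286687441041/26458810 = 931590819818622/85977903095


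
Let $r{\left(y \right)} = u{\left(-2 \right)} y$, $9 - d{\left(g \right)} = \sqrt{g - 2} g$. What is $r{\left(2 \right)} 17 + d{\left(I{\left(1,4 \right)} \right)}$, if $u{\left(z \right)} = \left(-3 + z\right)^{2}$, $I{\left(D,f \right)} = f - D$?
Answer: $856$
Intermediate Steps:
$d{\left(g \right)} = 9 - g \sqrt{-2 + g}$ ($d{\left(g \right)} = 9 - \sqrt{g - 2} g = 9 - \sqrt{-2 + g} g = 9 - g \sqrt{-2 + g}$)
$r{\left(y \right)} = 25 y$ ($r{\left(y \right)} = \left(-3 - 2\right)^{2} y = \left(-5\right)^{2} y = 25 y$)
$r{\left(2 \right)} 17 + d{\left(I{\left(1,4 \right)} \right)} = 25 \cdot 2 \cdot 17 + \left(9 - \left(4 - 1\right) \sqrt{-2 + \left(4 - 1\right)}\right) = 50 \cdot 17 + \left(9 - \left(4 - 1\right) \sqrt{-2 + \left(4 - 1\right)}\right) = 850 + \left(9 - 3 \sqrt{-2 + 3}\right) = 850 + \left(9 - 3 \sqrt{1}\right) = 850 + \left(9 - 3 \cdot 1\right) = 850 + \left(9 - 3\right) = 850 + 6 = 856$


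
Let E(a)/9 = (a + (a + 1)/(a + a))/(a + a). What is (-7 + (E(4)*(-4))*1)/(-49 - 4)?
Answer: 445/848 ≈ 0.52476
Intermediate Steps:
E(a) = 9*(a + (1 + a)/(2*a))/(2*a) (E(a) = 9*((a + (a + 1)/(a + a))/(a + a)) = 9*((a + (1 + a)/((2*a)))/((2*a))) = 9*((a + (1 + a)*(1/(2*a)))*(1/(2*a))) = 9*((a + (1 + a)/(2*a))*(1/(2*a))) = 9*((a + (1 + a)/(2*a))/(2*a)) = 9*(a + (1 + a)/(2*a))/(2*a))
(-7 + (E(4)*(-4))*1)/(-49 - 4) = (-7 + (((9/4)*(1 + 4 + 2*4**2)/4**2)*(-4))*1)/(-49 - 4) = (-7 + (((9/4)*(1/16)*(1 + 4 + 2*16))*(-4))*1)/(-53) = (-7 + (((9/4)*(1/16)*(1 + 4 + 32))*(-4))*1)*(-1/53) = (-7 + (((9/4)*(1/16)*37)*(-4))*1)*(-1/53) = (-7 + ((333/64)*(-4))*1)*(-1/53) = (-7 - 333/16*1)*(-1/53) = (-7 - 333/16)*(-1/53) = -445/16*(-1/53) = 445/848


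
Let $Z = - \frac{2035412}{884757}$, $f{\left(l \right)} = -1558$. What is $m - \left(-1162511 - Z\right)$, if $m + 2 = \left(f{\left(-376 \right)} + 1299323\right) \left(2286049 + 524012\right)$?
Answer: $\frac{3226531806517744306}{884757} \approx 3.6468 \cdot 10^{12}$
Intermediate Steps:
$Z = - \frac{2035412}{884757}$ ($Z = \left(-2035412\right) \frac{1}{884757} = - \frac{2035412}{884757} \approx -2.3005$)
$m = 3646798813663$ ($m = -2 + \left(-1558 + 1299323\right) \left(2286049 + 524012\right) = -2 + 1297765 \cdot 2810061 = -2 + 3646798813665 = 3646798813663$)
$m - \left(-1162511 - Z\right) = 3646798813663 - \left(-1162511 - - \frac{2035412}{884757}\right) = 3646798813663 - \left(-1162511 + \frac{2035412}{884757}\right) = 3646798813663 - - \frac{1028537709415}{884757} = 3646798813663 + \frac{1028537709415}{884757} = \frac{3226531806517744306}{884757}$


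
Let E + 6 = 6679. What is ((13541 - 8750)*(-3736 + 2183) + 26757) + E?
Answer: -7406993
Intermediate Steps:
E = 6673 (E = -6 + 6679 = 6673)
((13541 - 8750)*(-3736 + 2183) + 26757) + E = ((13541 - 8750)*(-3736 + 2183) + 26757) + 6673 = (4791*(-1553) + 26757) + 6673 = (-7440423 + 26757) + 6673 = -7413666 + 6673 = -7406993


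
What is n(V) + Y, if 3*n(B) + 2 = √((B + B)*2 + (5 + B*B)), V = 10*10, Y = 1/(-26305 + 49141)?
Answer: -15223/22836 + √10405/3 ≈ 33.335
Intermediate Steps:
Y = 1/22836 ≈ 4.3790e-5
V = 100
n(B) = -⅔ + √(5 + B² + 4*B)/3 (n(B) = -⅔ + √((B + B)*2 + (5 + B*B))/3 = -⅔ + √((2*B)*2 + (5 + B²))/3 = -⅔ + √(4*B + (5 + B²))/3 = -⅔ + √(5 + B² + 4*B)/3)
n(V) + Y = (-⅔ + √(5 + 100² + 4*100)/3) + 1/22836 = (-⅔ + √(5 + 10000 + 400)/3) + 1/22836 = (-⅔ + √10405/3) + 1/22836 = -15223/22836 + √10405/3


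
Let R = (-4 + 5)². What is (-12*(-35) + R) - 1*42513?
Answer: -42092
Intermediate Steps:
R = 1 (R = 1² = 1)
(-12*(-35) + R) - 1*42513 = (-12*(-35) + 1) - 1*42513 = (420 + 1) - 42513 = 421 - 42513 = -42092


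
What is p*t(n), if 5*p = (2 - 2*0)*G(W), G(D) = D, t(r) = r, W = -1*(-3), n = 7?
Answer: 42/5 ≈ 8.4000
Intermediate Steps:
W = 3
p = 6/5 (p = ((2 - 2*0)*3)/5 = ((2 + 0)*3)/5 = (2*3)/5 = (⅕)*6 = 6/5 ≈ 1.2000)
p*t(n) = (6/5)*7 = 42/5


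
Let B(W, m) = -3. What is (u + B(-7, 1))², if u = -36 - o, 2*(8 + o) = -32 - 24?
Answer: 9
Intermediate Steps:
o = -36 (o = -8 + (-32 - 24)/2 = -8 + (½)*(-56) = -8 - 28 = -36)
u = 0 (u = -36 - 1*(-36) = -36 + 36 = 0)
(u + B(-7, 1))² = (0 - 3)² = (-3)² = 9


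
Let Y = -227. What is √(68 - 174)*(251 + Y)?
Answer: 24*I*√106 ≈ 247.1*I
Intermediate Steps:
√(68 - 174)*(251 + Y) = √(68 - 174)*(251 - 227) = √(-106)*24 = (I*√106)*24 = 24*I*√106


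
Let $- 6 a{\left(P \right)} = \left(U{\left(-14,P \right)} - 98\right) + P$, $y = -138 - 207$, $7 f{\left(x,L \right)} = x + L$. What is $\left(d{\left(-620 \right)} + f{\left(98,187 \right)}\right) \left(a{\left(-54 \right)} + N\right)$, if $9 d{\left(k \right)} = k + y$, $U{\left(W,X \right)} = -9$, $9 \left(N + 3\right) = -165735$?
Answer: $\frac{231176965}{189} \approx 1.2232 \cdot 10^{6}$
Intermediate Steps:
$f{\left(x,L \right)} = \frac{L}{7} + \frac{x}{7}$ ($f{\left(x,L \right)} = \frac{x + L}{7} = \frac{L + x}{7} = \frac{L}{7} + \frac{x}{7}$)
$N = -18418$ ($N = -3 + \frac{1}{9} \left(-165735\right) = -3 - 18415 = -18418$)
$y = -345$
$d{\left(k \right)} = - \frac{115}{3} + \frac{k}{9}$ ($d{\left(k \right)} = \frac{k - 345}{9} = \frac{-345 + k}{9} = - \frac{115}{3} + \frac{k}{9}$)
$a{\left(P \right)} = \frac{107}{6} - \frac{P}{6}$ ($a{\left(P \right)} = - \frac{\left(-9 - 98\right) + P}{6} = - \frac{-107 + P}{6} = \frac{107}{6} - \frac{P}{6}$)
$\left(d{\left(-620 \right)} + f{\left(98,187 \right)}\right) \left(a{\left(-54 \right)} + N\right) = \left(\left(- \frac{115}{3} + \frac{1}{9} \left(-620\right)\right) + \left(\frac{1}{7} \cdot 187 + \frac{1}{7} \cdot 98\right)\right) \left(\left(\frac{107}{6} - -9\right) - 18418\right) = \left(\left(- \frac{115}{3} - \frac{620}{9}\right) + \left(\frac{187}{7} + 14\right)\right) \left(\left(\frac{107}{6} + 9\right) - 18418\right) = \left(- \frac{965}{9} + \frac{285}{7}\right) \left(\frac{161}{6} - 18418\right) = \left(- \frac{4190}{63}\right) \left(- \frac{110347}{6}\right) = \frac{231176965}{189}$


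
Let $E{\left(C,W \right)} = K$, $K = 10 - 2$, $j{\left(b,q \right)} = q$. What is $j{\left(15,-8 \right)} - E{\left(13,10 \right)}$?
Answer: $-16$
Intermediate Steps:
$K = 8$ ($K = 10 - 2 = 8$)
$E{\left(C,W \right)} = 8$
$j{\left(15,-8 \right)} - E{\left(13,10 \right)} = -8 - 8 = -16$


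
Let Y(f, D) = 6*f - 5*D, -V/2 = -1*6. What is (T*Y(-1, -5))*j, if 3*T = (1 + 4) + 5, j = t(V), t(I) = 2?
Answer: 380/3 ≈ 126.67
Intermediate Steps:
V = 12 (V = -(-2)*6 = -2*(-6) = 12)
Y(f, D) = -5*D + 6*f
j = 2
T = 10/3 (T = ((1 + 4) + 5)/3 = (5 + 5)/3 = (1/3)*10 = 10/3 ≈ 3.3333)
(T*Y(-1, -5))*j = (10*(-5*(-5) + 6*(-1))/3)*2 = (10*(25 - 6)/3)*2 = ((10/3)*19)*2 = (190/3)*2 = 380/3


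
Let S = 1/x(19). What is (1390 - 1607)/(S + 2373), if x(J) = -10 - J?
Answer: -6293/68816 ≈ -0.091447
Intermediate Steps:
S = -1/29 (S = 1/(-10 - 1*19) = 1/(-10 - 19) = 1/(-29) = -1/29 ≈ -0.034483)
(1390 - 1607)/(S + 2373) = (1390 - 1607)/(-1/29 + 2373) = -217/68816/29 = -217*29/68816 = -6293/68816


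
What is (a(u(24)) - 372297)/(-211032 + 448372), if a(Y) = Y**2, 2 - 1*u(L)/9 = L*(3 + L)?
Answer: 33430299/237340 ≈ 140.85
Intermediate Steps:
u(L) = 18 - 9*L*(3 + L)
(a(u(24)) - 372297)/(-211032 + 448372) = ((18 - 27*24 - 9*24**2)**2 - 372297)/(-211032 + 448372) = ((18 - 648 - 9*576)**2 - 372297)/237340 = ((18 - 648 - 5184)**2 - 372297)*(1/237340) = ((-5814)**2 - 372297)*(1/237340) = (33802596 - 372297)*(1/237340) = 33430299*(1/237340) = 33430299/237340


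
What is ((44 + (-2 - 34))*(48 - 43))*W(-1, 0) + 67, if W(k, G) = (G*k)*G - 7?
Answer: -213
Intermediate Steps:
W(k, G) = -7 + k*G**2 (W(k, G) = k*G**2 - 7 = -7 + k*G**2)
((44 + (-2 - 34))*(48 - 43))*W(-1, 0) + 67 = ((44 + (-2 - 34))*(48 - 43))*(-7 - 1*0**2) + 67 = ((44 - 36)*5)*(-7 - 1*0) + 67 = (8*5)*(-7 + 0) + 67 = 40*(-7) + 67 = -280 + 67 = -213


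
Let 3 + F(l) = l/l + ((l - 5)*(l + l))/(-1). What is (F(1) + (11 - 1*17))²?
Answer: 0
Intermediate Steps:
F(l) = -2 - 2*l*(-5 + l) (F(l) = -3 + (l/l + ((l - 5)*(l + l))/(-1)) = -3 + (1 + ((-5 + l)*(2*l))*(-1)) = -3 + (1 + (2*l*(-5 + l))*(-1)) = -3 + (1 - 2*l*(-5 + l)) = -2 - 2*l*(-5 + l))
(F(1) + (11 - 1*17))² = ((-2 - 2*1² + 10*1) + (11 - 1*17))² = ((-2 - 2*1 + 10) + (11 - 17))² = ((-2 - 2 + 10) - 6)² = (6 - 6)² = 0² = 0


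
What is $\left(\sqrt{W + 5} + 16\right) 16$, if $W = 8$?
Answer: $256 + 16 \sqrt{13} \approx 313.69$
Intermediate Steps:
$\left(\sqrt{W + 5} + 16\right) 16 = \left(\sqrt{8 + 5} + 16\right) 16 = \left(\sqrt{13} + 16\right) 16 = \left(16 + \sqrt{13}\right) 16 = 256 + 16 \sqrt{13}$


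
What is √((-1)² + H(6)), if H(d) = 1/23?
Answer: 2*√138/23 ≈ 1.0215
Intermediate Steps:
H(d) = 1/23
√((-1)² + H(6)) = √((-1)² + 1/23) = √(1 + 1/23) = √(24/23) = 2*√138/23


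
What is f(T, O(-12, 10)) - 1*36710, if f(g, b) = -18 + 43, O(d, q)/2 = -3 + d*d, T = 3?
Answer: -36685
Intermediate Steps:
O(d, q) = -6 + 2*d² (O(d, q) = 2*(-3 + d*d) = 2*(-3 + d²) = -6 + 2*d²)
f(g, b) = 25
f(T, O(-12, 10)) - 1*36710 = 25 - 1*36710 = 25 - 36710 = -36685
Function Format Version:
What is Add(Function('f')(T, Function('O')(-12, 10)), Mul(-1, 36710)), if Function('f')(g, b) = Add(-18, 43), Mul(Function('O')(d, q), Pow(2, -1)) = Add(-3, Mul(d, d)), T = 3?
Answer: -36685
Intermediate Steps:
Function('O')(d, q) = Add(-6, Mul(2, Pow(d, 2))) (Function('O')(d, q) = Mul(2, Add(-3, Mul(d, d))) = Mul(2, Add(-3, Pow(d, 2))) = Add(-6, Mul(2, Pow(d, 2))))
Function('f')(g, b) = 25
Add(Function('f')(T, Function('O')(-12, 10)), Mul(-1, 36710)) = Add(25, Mul(-1, 36710)) = Add(25, -36710) = -36685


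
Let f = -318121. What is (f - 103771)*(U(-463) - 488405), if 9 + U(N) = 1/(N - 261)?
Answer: 37296490736601/181 ≈ 2.0606e+11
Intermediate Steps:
U(N) = -9 + 1/(-261 + N) (U(N) = -9 + 1/(N - 261) = -9 + 1/(-261 + N))
(f - 103771)*(U(-463) - 488405) = (-318121 - 103771)*((2350 - 9*(-463))/(-261 - 463) - 488405) = -421892*((2350 + 4167)/(-724) - 488405) = -421892*(-1/724*6517 - 488405) = -421892*(-6517/724 - 488405) = -421892*(-353611737/724) = 37296490736601/181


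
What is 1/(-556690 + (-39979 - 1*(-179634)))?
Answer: -1/417035 ≈ -2.3979e-6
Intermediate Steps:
1/(-556690 + (-39979 - 1*(-179634))) = 1/(-556690 + (-39979 + 179634)) = 1/(-556690 + 139655) = 1/(-417035) = -1/417035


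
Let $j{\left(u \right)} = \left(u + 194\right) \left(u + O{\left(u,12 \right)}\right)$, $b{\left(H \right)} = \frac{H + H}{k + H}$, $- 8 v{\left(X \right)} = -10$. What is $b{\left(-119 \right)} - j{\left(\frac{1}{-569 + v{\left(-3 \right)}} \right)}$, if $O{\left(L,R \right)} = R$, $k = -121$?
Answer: $- \frac{479981475907}{206297640} \approx -2326.6$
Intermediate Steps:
$v{\left(X \right)} = \frac{5}{4}$ ($v{\left(X \right)} = \left(- \frac{1}{8}\right) \left(-10\right) = \frac{5}{4}$)
$b{\left(H \right)} = \frac{2 H}{-121 + H}$ ($b{\left(H \right)} = \frac{H + H}{-121 + H} = \frac{2 H}{-121 + H}$)
$j{\left(u \right)} = \left(12 + u\right) \left(194 + u\right)$ ($j{\left(u \right)} = \left(u + 194\right) \left(u + 12\right) = \left(194 + u\right) \left(12 + u\right) = \left(12 + u\right) \left(194 + u\right)$)
$b{\left(-119 \right)} - j{\left(\frac{1}{-569 + v{\left(-3 \right)}} \right)} = 2 \left(-119\right) \frac{1}{-121 - 119} - \left(2328 + \left(\frac{1}{-569 + \frac{5}{4}}\right)^{2} + \frac{206}{-569 + \frac{5}{4}}\right) = 2 \left(-119\right) \frac{1}{-240} - \left(2328 + \left(\frac{1}{- \frac{2271}{4}}\right)^{2} + \frac{206}{- \frac{2271}{4}}\right) = 2 \left(-119\right) \left(- \frac{1}{240}\right) - \left(2328 + \left(- \frac{4}{2271}\right)^{2} + 206 \left(- \frac{4}{2271}\right)\right) = \frac{119}{120} - \left(2328 + \frac{16}{5157441} - \frac{824}{2271}\right) = \frac{119}{120} - \frac{12004651360}{5157441} = - \frac{479981475907}{206297640}$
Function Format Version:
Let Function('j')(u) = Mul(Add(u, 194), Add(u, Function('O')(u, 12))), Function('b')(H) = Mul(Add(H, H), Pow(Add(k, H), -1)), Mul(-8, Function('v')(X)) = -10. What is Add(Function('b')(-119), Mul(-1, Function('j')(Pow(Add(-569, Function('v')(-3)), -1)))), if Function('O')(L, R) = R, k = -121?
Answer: Rational(-479981475907, 206297640) ≈ -2326.6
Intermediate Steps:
Function('v')(X) = Rational(5, 4) (Function('v')(X) = Mul(Rational(-1, 8), -10) = Rational(5, 4))
Function('b')(H) = Mul(2, H, Pow(Add(-121, H), -1)) (Function('b')(H) = Mul(Add(H, H), Pow(Add(-121, H), -1)) = Mul(Mul(2, H), Pow(Add(-121, H), -1)) = Mul(2, H, Pow(Add(-121, H), -1)))
Function('j')(u) = Mul(Add(12, u), Add(194, u)) (Function('j')(u) = Mul(Add(u, 194), Add(u, 12)) = Mul(Add(194, u), Add(12, u)) = Mul(Add(12, u), Add(194, u)))
Add(Function('b')(-119), Mul(-1, Function('j')(Pow(Add(-569, Function('v')(-3)), -1)))) = Add(Mul(2, -119, Pow(Add(-121, -119), -1)), Mul(-1, Add(2328, Pow(Pow(Add(-569, Rational(5, 4)), -1), 2), Mul(206, Pow(Add(-569, Rational(5, 4)), -1))))) = Add(Mul(2, -119, Pow(-240, -1)), Mul(-1, Add(2328, Pow(Pow(Rational(-2271, 4), -1), 2), Mul(206, Pow(Rational(-2271, 4), -1))))) = Add(Mul(2, -119, Rational(-1, 240)), Mul(-1, Add(2328, Pow(Rational(-4, 2271), 2), Mul(206, Rational(-4, 2271))))) = Add(Rational(119, 120), Mul(-1, Add(2328, Rational(16, 5157441), Rational(-824, 2271)))) = Add(Rational(119, 120), Mul(-1, Rational(12004651360, 5157441))) = Add(Rational(119, 120), Rational(-12004651360, 5157441)) = Rational(-479981475907, 206297640)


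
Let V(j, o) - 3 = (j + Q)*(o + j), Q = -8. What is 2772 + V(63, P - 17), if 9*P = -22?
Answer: 46535/9 ≈ 5170.6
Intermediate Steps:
P = -22/9 (P = (⅑)*(-22) = -22/9 ≈ -2.4444)
V(j, o) = 3 + (-8 + j)*(j + o) (V(j, o) = 3 + (j - 8)*(o + j) = 3 + (-8 + j)*(j + o))
2772 + V(63, P - 17) = 2772 + (3 + 63² - 8*63 - 8*(-22/9 - 17) + 63*(-22/9 - 17)) = 2772 + (3 + 3969 - 504 - 8*(-175/9) + 63*(-175/9)) = 2772 + (3 + 3969 - 504 + 1400/9 - 1225) = 2772 + 21587/9 = 46535/9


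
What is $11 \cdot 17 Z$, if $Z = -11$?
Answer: $-2057$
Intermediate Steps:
$11 \cdot 17 Z = 11 \cdot 17 \left(-11\right) = 187 \left(-11\right) = -2057$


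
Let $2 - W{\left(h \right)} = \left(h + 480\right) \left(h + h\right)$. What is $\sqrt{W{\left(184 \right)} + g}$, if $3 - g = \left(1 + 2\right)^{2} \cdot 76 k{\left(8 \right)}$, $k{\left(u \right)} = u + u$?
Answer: $i \sqrt{255291} \approx 505.26 i$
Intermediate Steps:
$k{\left(u \right)} = 2 u$
$W{\left(h \right)} = 2 - 2 h \left(480 + h\right)$ ($W{\left(h \right)} = 2 - \left(h + 480\right) \left(h + h\right) = 2 - \left(480 + h\right) 2 h = 2 - 2 h \left(480 + h\right)$)
$g = -10941$ ($g = 3 - \left(1 + 2\right)^{2} \cdot 76 \cdot 2 \cdot 8 = 3 - 3^{2} \cdot 76 \cdot 16 = 3 - 9 \cdot 76 \cdot 16 = 3 - 684 \cdot 16 = 3 - 10944 = -10941$)
$\sqrt{W{\left(184 \right)} + g} = \sqrt{\left(2 - 176640 - 2 \cdot 184^{2}\right) - 10941} = \sqrt{\left(2 - 176640 - 67712\right) - 10941} = \sqrt{-244350 - 10941} = \sqrt{-255291} = i \sqrt{255291}$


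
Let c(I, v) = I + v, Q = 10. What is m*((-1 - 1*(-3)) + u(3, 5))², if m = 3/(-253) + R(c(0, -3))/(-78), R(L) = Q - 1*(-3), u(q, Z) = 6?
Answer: -8672/759 ≈ -11.426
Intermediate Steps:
R(L) = 13 (R(L) = 10 - 1*(-3) = 10 + 3 = 13)
m = -271/1518 (m = 3/(-253) + 13/(-78) = 3*(-1/253) + 13*(-1/78) = -3/253 - ⅙ = -271/1518 ≈ -0.17852)
m*((-1 - 1*(-3)) + u(3, 5))² = -271*((-1 - 1*(-3)) + 6)²/1518 = -271*((-1 + 3) + 6)²/1518 = -271*(2 + 6)²/1518 = -271/1518*8² = -271/1518*64 = -8672/759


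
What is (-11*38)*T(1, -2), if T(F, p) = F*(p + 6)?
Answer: -1672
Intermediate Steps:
T(F, p) = F*(6 + p)
(-11*38)*T(1, -2) = (-11*38)*(1*(6 - 2)) = -418*4 = -1672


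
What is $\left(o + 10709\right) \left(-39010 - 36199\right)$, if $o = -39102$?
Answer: $2135409137$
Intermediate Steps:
$\left(o + 10709\right) \left(-39010 - 36199\right) = \left(-39102 + 10709\right) \left(-39010 - 36199\right) = \left(-28393\right) \left(-75209\right) = 2135409137$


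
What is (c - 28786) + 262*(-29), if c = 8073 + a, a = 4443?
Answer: -23868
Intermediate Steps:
c = 12516 (c = 8073 + 4443 = 12516)
(c - 28786) + 262*(-29) = (12516 - 28786) + 262*(-29) = -16270 - 7598 = -23868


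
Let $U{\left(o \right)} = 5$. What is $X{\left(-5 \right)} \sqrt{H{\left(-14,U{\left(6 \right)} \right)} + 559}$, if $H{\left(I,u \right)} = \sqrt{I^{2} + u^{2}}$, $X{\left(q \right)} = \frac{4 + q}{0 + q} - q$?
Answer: $\frac{26 \sqrt{559 + \sqrt{221}}}{5} \approx 124.57$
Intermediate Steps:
$X{\left(q \right)} = - q + \frac{4 + q}{q}$ ($X{\left(q \right)} = \frac{4 + q}{q} - q = - q + \frac{4 + q}{q}$)
$X{\left(-5 \right)} \sqrt{H{\left(-14,U{\left(6 \right)} \right)} + 559} = \left(1 - -5 + \frac{4}{-5}\right) \sqrt{\sqrt{\left(-14\right)^{2} + 5^{2}} + 559} = \left(1 + 5 + 4 \left(- \frac{1}{5}\right)\right) \sqrt{\sqrt{196 + 25} + 559} = \left(1 + 5 - \frac{4}{5}\right) \sqrt{\sqrt{221} + 559} = \frac{26 \sqrt{559 + \sqrt{221}}}{5}$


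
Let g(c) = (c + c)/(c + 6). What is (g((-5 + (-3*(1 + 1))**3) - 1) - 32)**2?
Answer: 290521/324 ≈ 896.67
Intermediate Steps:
g(c) = 2*c/(6 + c) (g(c) = (2*c)/(6 + c) = 2*c/(6 + c))
(g((-5 + (-3*(1 + 1))**3) - 1) - 32)**2 = (2*((-5 + (-3*(1 + 1))**3) - 1)/(6 + ((-5 + (-3*(1 + 1))**3) - 1)) - 32)**2 = (2*((-5 + (-3*2)**3) - 1)/(6 + ((-5 + (-3*2)**3) - 1)) - 32)**2 = (2*((-5 + (-6)**3) - 1)/(6 + ((-5 + (-6)**3) - 1)) - 32)**2 = (2*((-5 - 216) - 1)/(6 + ((-5 - 216) - 1)) - 32)**2 = (2*(-221 - 1)/(6 + (-221 - 1)) - 32)**2 = (2*(-222)/(6 - 222) - 32)**2 = (2*(-222)/(-216) - 32)**2 = (2*(-222)*(-1/216) - 32)**2 = (37/18 - 32)**2 = (-539/18)**2 = 290521/324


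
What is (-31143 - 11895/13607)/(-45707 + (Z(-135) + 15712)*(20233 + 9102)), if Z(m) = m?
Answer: -105943674/1554278583979 ≈ -6.8163e-5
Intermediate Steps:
(-31143 - 11895/13607)/(-45707 + (Z(-135) + 15712)*(20233 + 9102)) = (-31143 - 11895/13607)/(-45707 + (-135 + 15712)*(20233 + 9102)) = (-31143 - 11895*1/13607)/(-45707 + 15577*29335) = (-31143 - 11895/13607)/(-45707 + 456951295) = -423774696/13607/456905588 = -423774696/13607*1/456905588 = -105943674/1554278583979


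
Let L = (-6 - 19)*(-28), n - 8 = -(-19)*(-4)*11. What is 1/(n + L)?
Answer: -1/128 ≈ -0.0078125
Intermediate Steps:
n = -828 (n = 8 - (-19)*(-4)*11 = 8 - 19*4*11 = 8 - 76*11 = 8 - 836 = -828)
L = 700 (L = -25*(-28) = 700)
1/(n + L) = 1/(-828 + 700) = 1/(-128) = -1/128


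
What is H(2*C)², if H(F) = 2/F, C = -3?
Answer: ⅑ ≈ 0.11111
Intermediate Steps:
H(2*C)² = (2/((2*(-3))))² = (2/(-6))² = (2*(-⅙))² = (-⅓)² = ⅑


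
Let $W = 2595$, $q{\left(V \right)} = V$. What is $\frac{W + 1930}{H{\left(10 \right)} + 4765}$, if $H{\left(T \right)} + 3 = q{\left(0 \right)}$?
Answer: $\frac{4525}{4762} \approx 0.95023$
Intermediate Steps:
$H{\left(T \right)} = -3$ ($H{\left(T \right)} = -3 + 0 = -3$)
$\frac{W + 1930}{H{\left(10 \right)} + 4765} = \frac{2595 + 1930}{-3 + 4765} = \frac{4525}{4762}$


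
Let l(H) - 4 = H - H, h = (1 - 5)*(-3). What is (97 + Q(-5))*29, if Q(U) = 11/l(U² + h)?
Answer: 11571/4 ≈ 2892.8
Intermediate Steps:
h = 12 (h = -4*(-3) = 12)
l(H) = 4 (l(H) = 4 + (H - H) = 4 + 0 = 4)
Q(U) = 11/4
(97 + Q(-5))*29 = (97 + 11/4)*29 = (399/4)*29 = 11571/4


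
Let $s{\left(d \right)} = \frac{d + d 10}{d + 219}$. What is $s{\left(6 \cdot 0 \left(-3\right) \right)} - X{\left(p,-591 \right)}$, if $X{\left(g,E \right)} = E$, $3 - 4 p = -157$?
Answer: $591$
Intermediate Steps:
$p = 40$ ($p = \frac{3}{4} - - \frac{157}{4} = \frac{3}{4} + \frac{157}{4} = 40$)
$s{\left(d \right)} = \frac{11 d}{219 + d}$ ($s{\left(d \right)} = \frac{d + 10 d}{219 + d} = \frac{11 d}{219 + d}$)
$s{\left(6 \cdot 0 \left(-3\right) \right)} - X{\left(p,-591 \right)} = \frac{11 \cdot 6 \cdot 0 \left(-3\right)}{219 + 6 \cdot 0 \left(-3\right)} - -591 = \frac{11 \cdot 0 \left(-3\right)}{219 + 0 \left(-3\right)} + 591 = 11 \cdot 0 \frac{1}{219 + 0} + 591 = 11 \cdot 0 \cdot \frac{1}{219} + 591 = 0 + 591 = 591$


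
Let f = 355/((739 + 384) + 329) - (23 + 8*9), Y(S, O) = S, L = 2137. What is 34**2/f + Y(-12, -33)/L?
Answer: -3588631164/294019145 ≈ -12.205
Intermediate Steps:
f = -137585/1452 (f = 355/(1123 + 329) - (23 + 72) = 355/1452 - 1*95 = 355*(1/1452) - 95 = 355/1452 - 95 = -137585/1452 ≈ -94.755)
34**2/f + Y(-12, -33)/L = 34**2/(-137585/1452) - 12/2137 = 1156*(-1452/137585) - 12*1/2137 = -1678512/137585 - 12/2137 = -3588631164/294019145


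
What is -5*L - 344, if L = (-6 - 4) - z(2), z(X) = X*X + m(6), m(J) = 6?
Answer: -244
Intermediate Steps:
z(X) = 6 + X**2 (z(X) = X*X + 6 = X**2 + 6 = 6 + X**2)
L = -20 (L = (-6 - 4) - (6 + 2**2) = -10 - (6 + 4) = -10 - 1*10 = -10 - 10 = -20)
-5*L - 344 = -5*(-20) - 344 = 100 - 344 = -244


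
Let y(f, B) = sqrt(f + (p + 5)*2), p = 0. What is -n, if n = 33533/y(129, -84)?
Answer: -33533*sqrt(139)/139 ≈ -2844.2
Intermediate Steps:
y(f, B) = sqrt(10 + f) (y(f, B) = sqrt(f + (0 + 5)*2) = sqrt(f + 5*2) = sqrt(f + 10) = sqrt(10 + f))
n = 33533*sqrt(139)/139 (n = 33533/(sqrt(10 + 129)) = 33533/(sqrt(139)) = 33533*(sqrt(139)/139) = 33533*sqrt(139)/139 ≈ 2844.2)
-n = -33533*sqrt(139)/139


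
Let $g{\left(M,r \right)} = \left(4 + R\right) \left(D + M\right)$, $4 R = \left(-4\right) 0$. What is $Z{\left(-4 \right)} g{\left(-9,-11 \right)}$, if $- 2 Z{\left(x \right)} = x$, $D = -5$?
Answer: $-112$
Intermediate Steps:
$R = 0$ ($R = \frac{\left(-4\right) 0}{4} = \frac{1}{4} \cdot 0 = 0$)
$Z{\left(x \right)} = - \frac{x}{2}$
$g{\left(M,r \right)} = -20 + 4 M$ ($g{\left(M,r \right)} = \left(4 + 0\right) \left(-5 + M\right) = 4 \left(-5 + M\right) = -20 + 4 M$)
$Z{\left(-4 \right)} g{\left(-9,-11 \right)} = \left(- \frac{1}{2}\right) \left(-4\right) \left(-20 + 4 \left(-9\right)\right) = 2 \left(-20 - 36\right) = 2 \left(-56\right) = -112$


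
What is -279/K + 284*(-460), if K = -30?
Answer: -1306307/10 ≈ -1.3063e+5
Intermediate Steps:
-279/K + 284*(-460) = -279/(-30) + 284*(-460) = -279*(-1/30) - 130640 = 93/10 - 130640 = -1306307/10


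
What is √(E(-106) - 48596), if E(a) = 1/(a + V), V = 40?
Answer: I*√211684242/66 ≈ 220.45*I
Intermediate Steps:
E(a) = 1/(40 + a) (E(a) = 1/(a + 40) = 1/(40 + a))
√(E(-106) - 48596) = √(1/(40 - 106) - 48596) = √(1/(-66) - 48596) = √(-1/66 - 48596) = √(-3207337/66) = I*√211684242/66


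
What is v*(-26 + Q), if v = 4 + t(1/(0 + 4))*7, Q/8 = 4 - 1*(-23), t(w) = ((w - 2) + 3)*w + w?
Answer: 12065/8 ≈ 1508.1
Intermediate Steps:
t(w) = w + w*(1 + w) (t(w) = ((-2 + w) + 3)*w + w = (1 + w)*w + w = w*(1 + w) + w = w + w*(1 + w))
Q = 216 (Q = 8*(4 - 1*(-23)) = 8*(4 + 23) = 8*27 = 216)
v = 127/16 (v = 4 + ((2 + 1/(0 + 4))/(0 + 4))*7 = 4 + ((2 + 1/4)/4)*7 = 4 + ((2 + ¼)/4)*7 = 4 + ((¼)*(9/4))*7 = 4 + (9/16)*7 = 4 + 63/16 = 127/16 ≈ 7.9375)
v*(-26 + Q) = 127*(-26 + 216)/16 = (127/16)*190 = 12065/8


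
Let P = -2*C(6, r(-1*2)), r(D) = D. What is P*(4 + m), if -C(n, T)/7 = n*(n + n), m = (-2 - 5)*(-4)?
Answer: 32256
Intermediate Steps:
m = 28 (m = -7*(-4) = 28)
C(n, T) = -14*n² (C(n, T) = -7*n*(n + n) = -7*n*2*n = -14*n²)
P = 1008 (P = -(-28)*6² = -(-28)*36 = -2*(-504) = 1008)
P*(4 + m) = 1008*(4 + 28) = 1008*32 = 32256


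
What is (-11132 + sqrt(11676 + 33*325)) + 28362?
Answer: 17230 + 3*sqrt(2489) ≈ 17380.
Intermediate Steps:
(-11132 + sqrt(11676 + 33*325)) + 28362 = (-11132 + sqrt(11676 + 10725)) + 28362 = (-11132 + sqrt(22401)) + 28362 = (-11132 + 3*sqrt(2489)) + 28362 = 17230 + 3*sqrt(2489)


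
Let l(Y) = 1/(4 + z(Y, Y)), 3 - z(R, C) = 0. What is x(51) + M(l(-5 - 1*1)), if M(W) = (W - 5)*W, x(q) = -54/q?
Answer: -1460/833 ≈ -1.7527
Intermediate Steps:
z(R, C) = 3 (z(R, C) = 3 - 1*0 = 3 + 0 = 3)
l(Y) = ⅐ (l(Y) = 1/(4 + 3) = 1/7 = ⅐)
M(W) = W*(-5 + W) (M(W) = (-5 + W)*W = W*(-5 + W))
x(51) + M(l(-5 - 1*1)) = -54/51 + (-5 + ⅐)/7 = -54*1/51 + (⅐)*(-34/7) = -18/17 - 34/49 = -1460/833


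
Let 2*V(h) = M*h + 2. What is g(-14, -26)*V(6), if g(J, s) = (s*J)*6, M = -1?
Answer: -4368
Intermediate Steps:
g(J, s) = 6*J*s (g(J, s) = (J*s)*6 = 6*J*s)
V(h) = 1 - h/2 (V(h) = (-h + 2)/2 = (2 - h)/2 = 1 - h/2)
g(-14, -26)*V(6) = (6*(-14)*(-26))*(1 - ½*6) = 2184*(1 - 3) = 2184*(-2) = -4368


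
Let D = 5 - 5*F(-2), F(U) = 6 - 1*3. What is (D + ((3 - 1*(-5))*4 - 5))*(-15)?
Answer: -255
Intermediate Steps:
F(U) = 3 (F(U) = 6 - 3 = 3)
D = -10 (D = 5 - 5*3 = 5 - 15 = -10)
(D + ((3 - 1*(-5))*4 - 5))*(-15) = (-10 + ((3 - 1*(-5))*4 - 5))*(-15) = (-10 + ((3 + 5)*4 - 5))*(-15) = (-10 + (8*4 - 5))*(-15) = (-10 + (32 - 5))*(-15) = (-10 + 27)*(-15) = 17*(-15) = -255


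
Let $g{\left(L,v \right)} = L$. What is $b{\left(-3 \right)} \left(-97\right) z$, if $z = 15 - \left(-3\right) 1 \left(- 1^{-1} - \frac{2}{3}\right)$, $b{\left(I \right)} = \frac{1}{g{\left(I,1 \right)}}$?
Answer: $\frac{970}{3} \approx 323.33$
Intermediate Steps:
$b{\left(I \right)} = \frac{1}{I}$
$z = 10$ ($z = 15 - - 3 \left(\left(-1\right) 1 - \frac{2}{3}\right) = 15 - - 3 \left(-1 - \frac{2}{3}\right) = 15 - \left(-3\right) \left(- \frac{5}{3}\right) = 15 - 5 = 10$)
$b{\left(-3 \right)} \left(-97\right) z = \frac{1}{-3} \left(-97\right) 10 = \left(- \frac{1}{3}\right) \left(-97\right) 10 = \frac{97}{3} \cdot 10 = \frac{970}{3}$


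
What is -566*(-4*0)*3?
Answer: 0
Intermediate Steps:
-566*(-4*0)*3 = -0*3 = -566*0 = 0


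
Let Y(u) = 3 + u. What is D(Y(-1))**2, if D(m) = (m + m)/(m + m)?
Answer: 1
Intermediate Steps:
D(m) = 1 (D(m) = (2*m)/((2*m)) = (2*m)*(1/(2*m)) = 1)
D(Y(-1))**2 = 1**2 = 1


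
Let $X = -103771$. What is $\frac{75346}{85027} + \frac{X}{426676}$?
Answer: $\frac{23324993079}{36278980252} \approx 0.64293$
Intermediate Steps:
$\frac{75346}{85027} + \frac{X}{426676} = \frac{75346}{85027} - \frac{103771}{426676} = \frac{23324993079}{36278980252}$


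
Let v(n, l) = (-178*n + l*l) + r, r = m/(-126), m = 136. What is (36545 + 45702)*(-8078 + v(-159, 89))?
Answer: 145829441549/63 ≈ 2.3148e+9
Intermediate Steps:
r = -68/63 (r = 136/(-126) = 136*(-1/126) = -68/63 ≈ -1.0794)
v(n, l) = -68/63 + l² - 178*n (v(n, l) = (-178*n + l*l) - 68/63 = (-178*n + l²) - 68/63 = (l² - 178*n) - 68/63 = -68/63 + l² - 178*n)
(36545 + 45702)*(-8078 + v(-159, 89)) = (36545 + 45702)*(-8078 + (-68/63 + 89² - 178*(-159))) = 82247*(-8078 + (-68/63 + 7921 + 28302)) = 82247*(-8078 + 2281981/63) = 82247*(1773067/63) = 145829441549/63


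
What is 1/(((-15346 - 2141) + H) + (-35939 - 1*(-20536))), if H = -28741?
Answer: -1/61631 ≈ -1.6226e-5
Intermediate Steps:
1/(((-15346 - 2141) + H) + (-35939 - 1*(-20536))) = 1/(((-15346 - 2141) - 28741) + (-35939 - 1*(-20536))) = 1/((-17487 - 28741) + (-35939 + 20536)) = 1/(-46228 - 15403) = 1/(-61631) = -1/61631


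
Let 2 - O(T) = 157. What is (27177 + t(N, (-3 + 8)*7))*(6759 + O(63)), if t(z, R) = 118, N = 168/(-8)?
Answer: 180256180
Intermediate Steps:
N = -21 (N = 168*(-1/8) = -21)
O(T) = -155 (O(T) = 2 - 1*157 = 2 - 157 = -155)
(27177 + t(N, (-3 + 8)*7))*(6759 + O(63)) = (27177 + 118)*(6759 - 155) = 27295*6604 = 180256180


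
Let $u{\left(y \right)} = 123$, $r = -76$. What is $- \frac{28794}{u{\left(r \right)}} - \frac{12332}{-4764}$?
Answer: $- \frac{11304815}{48831} \approx -231.51$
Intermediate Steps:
$- \frac{28794}{u{\left(r \right)}} - \frac{12332}{-4764} = - \frac{28794}{123} - \frac{12332}{-4764} = \left(-28794\right) \frac{1}{123} - - \frac{3083}{1191} = - \frac{9598}{41} + \frac{3083}{1191} = - \frac{11304815}{48831}$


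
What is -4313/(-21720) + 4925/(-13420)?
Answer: -2454527/14574120 ≈ -0.16842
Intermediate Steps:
-4313/(-21720) + 4925/(-13420) = -4313*(-1/21720) + 4925*(-1/13420) = 4313/21720 - 985/2684 = -2454527/14574120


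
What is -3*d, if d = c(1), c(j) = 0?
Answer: 0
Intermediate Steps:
d = 0
-3*d = -3*0 = 0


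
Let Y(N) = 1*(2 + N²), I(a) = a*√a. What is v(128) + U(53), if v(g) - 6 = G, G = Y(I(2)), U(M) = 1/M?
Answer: 849/53 ≈ 16.019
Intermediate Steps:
I(a) = a^(3/2)
Y(N) = 2 + N²
G = 10 (G = 2 + (2^(3/2))² = 2 + (2*√2)² = 2 + 8 = 10)
v(g) = 16 (v(g) = 6 + 10 = 16)
v(128) + U(53) = 16 + 1/53 = 849/53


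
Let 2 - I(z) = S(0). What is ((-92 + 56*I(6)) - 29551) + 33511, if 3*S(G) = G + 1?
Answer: 11884/3 ≈ 3961.3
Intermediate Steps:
S(G) = ⅓ + G/3 (S(G) = (G + 1)/3 = (1 + G)/3 = ⅓ + G/3)
I(z) = 5/3 (I(z) = 2 - (⅓ + (⅓)*0) = 2 - (⅓ + 0) = 2 - 1*⅓ = 2 - ⅓ = 5/3)
((-92 + 56*I(6)) - 29551) + 33511 = ((-92 + 56*(5/3)) - 29551) + 33511 = ((-92 + 280/3) - 29551) + 33511 = (4/3 - 29551) + 33511 = -88649/3 + 33511 = 11884/3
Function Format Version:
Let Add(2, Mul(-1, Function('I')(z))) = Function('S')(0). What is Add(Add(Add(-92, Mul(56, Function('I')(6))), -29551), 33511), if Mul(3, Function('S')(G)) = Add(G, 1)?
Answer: Rational(11884, 3) ≈ 3961.3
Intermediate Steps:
Function('S')(G) = Add(Rational(1, 3), Mul(Rational(1, 3), G)) (Function('S')(G) = Mul(Rational(1, 3), Add(G, 1)) = Mul(Rational(1, 3), Add(1, G)) = Add(Rational(1, 3), Mul(Rational(1, 3), G)))
Function('I')(z) = Rational(5, 3) (Function('I')(z) = Add(2, Mul(-1, Add(Rational(1, 3), Mul(Rational(1, 3), 0)))) = Add(2, Mul(-1, Add(Rational(1, 3), 0))) = Add(2, Mul(-1, Rational(1, 3))) = Add(2, Rational(-1, 3)) = Rational(5, 3))
Add(Add(Add(-92, Mul(56, Function('I')(6))), -29551), 33511) = Add(Add(Add(-92, Mul(56, Rational(5, 3))), -29551), 33511) = Add(Add(Add(-92, Rational(280, 3)), -29551), 33511) = Add(Add(Rational(4, 3), -29551), 33511) = Add(Rational(-88649, 3), 33511) = Rational(11884, 3)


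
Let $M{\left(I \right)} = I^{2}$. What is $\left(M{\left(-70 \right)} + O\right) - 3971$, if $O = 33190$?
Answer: $34119$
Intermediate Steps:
$\left(M{\left(-70 \right)} + O\right) - 3971 = \left(\left(-70\right)^{2} + 33190\right) - 3971 = \left(4900 + 33190\right) - 3971 = 38090 - 3971 = 34119$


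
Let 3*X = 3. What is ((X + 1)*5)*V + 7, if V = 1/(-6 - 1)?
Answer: 39/7 ≈ 5.5714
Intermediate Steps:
X = 1 (X = (1/3)*3 = 1)
V = -1/7 (V = 1/(-7) = -1/7 ≈ -0.14286)
((X + 1)*5)*V + 7 = ((1 + 1)*5)*(-1/7) + 7 = (2*5)*(-1/7) + 7 = 10*(-1/7) + 7 = -10/7 + 7 = 39/7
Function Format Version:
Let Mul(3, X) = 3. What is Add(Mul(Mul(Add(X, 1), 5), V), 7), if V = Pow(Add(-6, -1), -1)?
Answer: Rational(39, 7) ≈ 5.5714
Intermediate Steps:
X = 1 (X = Mul(Rational(1, 3), 3) = 1)
V = Rational(-1, 7) (V = Pow(-7, -1) = Rational(-1, 7) ≈ -0.14286)
Add(Mul(Mul(Add(X, 1), 5), V), 7) = Add(Mul(Mul(Add(1, 1), 5), Rational(-1, 7)), 7) = Add(Mul(Mul(2, 5), Rational(-1, 7)), 7) = Add(Mul(10, Rational(-1, 7)), 7) = Add(Rational(-10, 7), 7) = Rational(39, 7)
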